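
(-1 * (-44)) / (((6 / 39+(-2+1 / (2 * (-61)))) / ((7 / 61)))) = -8008 / 2941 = -2.72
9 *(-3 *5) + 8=-127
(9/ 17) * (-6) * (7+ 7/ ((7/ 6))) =-702/ 17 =-41.29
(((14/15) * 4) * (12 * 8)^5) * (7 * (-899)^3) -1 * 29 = -774105321005893288081/5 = -154821064201178657616.20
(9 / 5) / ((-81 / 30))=-2 / 3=-0.67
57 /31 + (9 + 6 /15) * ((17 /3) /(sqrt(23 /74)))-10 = -253 /31 + 799 * sqrt(1702) /345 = 87.38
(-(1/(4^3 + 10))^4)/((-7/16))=1/13119127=0.00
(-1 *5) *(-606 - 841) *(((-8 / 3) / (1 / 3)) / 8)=-7235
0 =0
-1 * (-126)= 126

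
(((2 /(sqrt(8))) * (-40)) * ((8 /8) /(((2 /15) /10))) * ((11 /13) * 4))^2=8712000000 /169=51550295.86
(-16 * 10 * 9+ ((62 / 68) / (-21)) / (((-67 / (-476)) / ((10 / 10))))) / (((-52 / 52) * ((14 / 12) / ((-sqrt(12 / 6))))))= -579004 * sqrt(2) / 469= -1745.92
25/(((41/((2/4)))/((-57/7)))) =-2.48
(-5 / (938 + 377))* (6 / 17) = -6 / 4471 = -0.00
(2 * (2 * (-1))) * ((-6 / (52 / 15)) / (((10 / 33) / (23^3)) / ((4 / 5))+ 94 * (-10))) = -14454396 / 1962585703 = -0.01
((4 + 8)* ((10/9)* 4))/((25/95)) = 608/3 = 202.67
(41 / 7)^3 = 68921 / 343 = 200.94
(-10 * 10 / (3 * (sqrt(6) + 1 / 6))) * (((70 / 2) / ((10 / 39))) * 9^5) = -102697586.82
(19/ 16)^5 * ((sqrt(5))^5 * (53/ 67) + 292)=3280831175 * sqrt(5)/ 70254592 + 180755227/ 262144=793.95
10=10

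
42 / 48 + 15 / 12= 2.12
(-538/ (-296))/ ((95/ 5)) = 269/ 2812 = 0.10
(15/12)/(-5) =-1/4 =-0.25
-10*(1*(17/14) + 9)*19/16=-13585/112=-121.29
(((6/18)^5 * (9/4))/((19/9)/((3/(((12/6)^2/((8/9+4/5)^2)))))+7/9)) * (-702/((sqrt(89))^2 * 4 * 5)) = -0.00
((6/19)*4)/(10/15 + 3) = 72/209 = 0.34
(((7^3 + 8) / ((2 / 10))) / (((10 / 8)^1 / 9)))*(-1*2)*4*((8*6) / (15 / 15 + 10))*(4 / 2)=-9704448 / 11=-882222.55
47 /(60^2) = 47 /3600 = 0.01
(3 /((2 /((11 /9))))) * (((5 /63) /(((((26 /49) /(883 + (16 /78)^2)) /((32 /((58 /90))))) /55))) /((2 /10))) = 3306528.03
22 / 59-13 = -745 / 59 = -12.63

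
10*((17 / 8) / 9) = 85 / 36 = 2.36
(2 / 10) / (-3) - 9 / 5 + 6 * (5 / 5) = 62 / 15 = 4.13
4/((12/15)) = 5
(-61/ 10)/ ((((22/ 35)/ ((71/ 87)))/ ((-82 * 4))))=2485994/ 957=2597.69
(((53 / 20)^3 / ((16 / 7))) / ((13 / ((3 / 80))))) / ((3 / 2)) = 1042139 / 66560000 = 0.02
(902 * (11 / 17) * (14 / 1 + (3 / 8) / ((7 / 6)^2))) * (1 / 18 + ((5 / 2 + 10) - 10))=159630097 / 7497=21292.53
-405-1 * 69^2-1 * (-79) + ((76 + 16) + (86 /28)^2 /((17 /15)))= -16615605 /3332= -4986.68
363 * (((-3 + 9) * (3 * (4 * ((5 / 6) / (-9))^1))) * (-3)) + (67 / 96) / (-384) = 267632573 / 36864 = 7260.00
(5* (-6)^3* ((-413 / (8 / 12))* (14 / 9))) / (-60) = -17346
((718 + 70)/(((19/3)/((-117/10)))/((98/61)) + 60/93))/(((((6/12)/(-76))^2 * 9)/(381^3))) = 362978274798648.01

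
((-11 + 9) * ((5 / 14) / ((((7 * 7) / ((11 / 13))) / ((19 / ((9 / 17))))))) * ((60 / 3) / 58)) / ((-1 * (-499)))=-177650 / 580735701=-0.00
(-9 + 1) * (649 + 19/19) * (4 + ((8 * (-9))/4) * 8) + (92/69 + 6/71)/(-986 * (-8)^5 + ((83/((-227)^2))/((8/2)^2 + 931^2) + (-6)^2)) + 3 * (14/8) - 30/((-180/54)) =895088344412632164875394019/1229492890300675035660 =728014.25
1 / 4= 0.25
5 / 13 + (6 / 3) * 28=733 / 13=56.38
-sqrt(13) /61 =-0.06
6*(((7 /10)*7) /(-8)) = -147 /40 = -3.68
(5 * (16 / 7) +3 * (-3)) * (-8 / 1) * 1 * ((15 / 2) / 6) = -170 / 7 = -24.29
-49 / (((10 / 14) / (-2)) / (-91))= -62426 / 5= -12485.20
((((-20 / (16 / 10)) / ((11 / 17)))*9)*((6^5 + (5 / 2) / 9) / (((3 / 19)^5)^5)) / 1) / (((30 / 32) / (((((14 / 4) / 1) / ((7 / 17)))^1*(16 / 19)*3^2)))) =-31706515702324091961133226670820806789920 / 3106724901291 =-10205768682366579864280220000.00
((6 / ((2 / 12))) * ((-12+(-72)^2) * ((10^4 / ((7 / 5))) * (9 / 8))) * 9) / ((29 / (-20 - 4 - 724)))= -70506255600000 / 203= -347321456157.64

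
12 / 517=0.02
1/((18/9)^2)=1/4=0.25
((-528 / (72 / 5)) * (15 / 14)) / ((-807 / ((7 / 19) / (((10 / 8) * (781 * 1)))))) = 20 / 1088643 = 0.00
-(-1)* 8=8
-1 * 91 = -91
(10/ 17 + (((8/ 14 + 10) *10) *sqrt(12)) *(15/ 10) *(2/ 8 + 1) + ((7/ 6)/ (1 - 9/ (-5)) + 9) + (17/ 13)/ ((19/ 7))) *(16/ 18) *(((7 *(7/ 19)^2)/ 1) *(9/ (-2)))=-543900 *sqrt(3)/ 361 - 181242229/ 4547517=-2649.45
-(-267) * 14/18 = 623/3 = 207.67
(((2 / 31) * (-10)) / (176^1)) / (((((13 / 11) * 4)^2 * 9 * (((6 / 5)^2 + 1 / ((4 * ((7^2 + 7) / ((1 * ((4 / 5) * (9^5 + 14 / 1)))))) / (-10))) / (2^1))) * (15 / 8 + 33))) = 9625 / 19411274233143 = 0.00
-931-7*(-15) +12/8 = -1649/2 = -824.50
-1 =-1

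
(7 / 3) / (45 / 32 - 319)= -224 / 30489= -0.01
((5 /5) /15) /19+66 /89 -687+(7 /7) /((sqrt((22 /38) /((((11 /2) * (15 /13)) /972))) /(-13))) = -17406856 /25365 -sqrt(2470) /36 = -687.64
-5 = -5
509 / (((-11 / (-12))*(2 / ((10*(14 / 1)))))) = 427560 / 11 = 38869.09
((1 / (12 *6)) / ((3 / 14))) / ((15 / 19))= 133 / 1620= 0.08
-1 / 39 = -0.03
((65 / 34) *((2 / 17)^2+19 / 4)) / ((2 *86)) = 357955 / 6760288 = 0.05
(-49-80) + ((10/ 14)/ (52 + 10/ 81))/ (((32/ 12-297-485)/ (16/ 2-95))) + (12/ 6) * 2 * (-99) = -36275951595/ 69097252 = -525.00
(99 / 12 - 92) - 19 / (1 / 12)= -1247 / 4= -311.75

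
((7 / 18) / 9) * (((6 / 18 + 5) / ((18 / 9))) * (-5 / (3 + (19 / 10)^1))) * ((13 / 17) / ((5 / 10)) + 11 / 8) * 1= -9875 / 28917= -0.34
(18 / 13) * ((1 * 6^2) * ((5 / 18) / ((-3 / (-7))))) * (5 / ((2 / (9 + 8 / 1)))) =17850 / 13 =1373.08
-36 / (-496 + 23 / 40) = 1440 / 19817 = 0.07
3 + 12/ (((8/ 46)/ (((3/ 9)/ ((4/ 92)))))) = 532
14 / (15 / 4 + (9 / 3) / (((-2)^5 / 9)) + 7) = 448 / 317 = 1.41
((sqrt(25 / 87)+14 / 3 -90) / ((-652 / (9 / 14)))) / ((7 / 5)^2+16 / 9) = 21600 / 959581 -3375 * sqrt(87) / 222622792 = 0.02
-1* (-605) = 605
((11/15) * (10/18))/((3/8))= 88/81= 1.09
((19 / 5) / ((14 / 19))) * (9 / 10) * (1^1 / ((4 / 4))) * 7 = 3249 / 100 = 32.49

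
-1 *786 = -786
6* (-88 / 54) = -88 / 9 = -9.78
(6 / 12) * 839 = 839 / 2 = 419.50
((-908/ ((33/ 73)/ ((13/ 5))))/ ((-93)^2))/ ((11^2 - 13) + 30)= -430846/ 98468865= -0.00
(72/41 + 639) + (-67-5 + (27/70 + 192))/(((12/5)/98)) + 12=913235/164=5568.51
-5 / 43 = -0.12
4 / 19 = 0.21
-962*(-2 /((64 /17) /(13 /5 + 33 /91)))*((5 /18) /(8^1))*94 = 9962731 /2016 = 4941.83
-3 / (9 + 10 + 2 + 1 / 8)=-0.14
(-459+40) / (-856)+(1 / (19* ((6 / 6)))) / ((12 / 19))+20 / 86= 88933 / 110424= 0.81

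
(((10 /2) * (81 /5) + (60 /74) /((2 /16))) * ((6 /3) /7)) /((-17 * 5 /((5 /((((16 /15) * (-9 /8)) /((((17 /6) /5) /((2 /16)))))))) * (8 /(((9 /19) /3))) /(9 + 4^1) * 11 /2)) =0.26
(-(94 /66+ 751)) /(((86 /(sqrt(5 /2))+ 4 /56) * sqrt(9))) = 1738100 /287023473 - 418534480 * sqrt(10) /287023473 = -4.61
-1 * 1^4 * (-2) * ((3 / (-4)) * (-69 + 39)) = 45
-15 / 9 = -5 / 3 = -1.67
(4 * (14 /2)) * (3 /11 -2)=-532 /11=-48.36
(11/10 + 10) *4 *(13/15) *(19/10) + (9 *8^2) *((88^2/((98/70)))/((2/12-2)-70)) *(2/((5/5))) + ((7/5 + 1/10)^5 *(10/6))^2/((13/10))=-88511.87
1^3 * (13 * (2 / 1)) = 26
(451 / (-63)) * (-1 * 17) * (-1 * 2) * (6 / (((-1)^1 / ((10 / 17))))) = 18040 / 21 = 859.05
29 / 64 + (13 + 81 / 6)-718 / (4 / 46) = -526723 / 64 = -8230.05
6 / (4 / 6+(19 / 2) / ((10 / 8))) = 45 / 62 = 0.73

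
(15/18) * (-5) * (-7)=175/6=29.17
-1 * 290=-290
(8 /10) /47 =4 /235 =0.02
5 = 5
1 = 1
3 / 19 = 0.16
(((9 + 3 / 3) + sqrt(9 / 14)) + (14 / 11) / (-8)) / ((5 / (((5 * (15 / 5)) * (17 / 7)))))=153 * sqrt(14) / 98 + 22083 / 308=77.54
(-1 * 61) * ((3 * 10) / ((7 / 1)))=-1830 / 7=-261.43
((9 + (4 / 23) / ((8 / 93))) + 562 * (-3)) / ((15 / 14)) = -179781 / 115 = -1563.31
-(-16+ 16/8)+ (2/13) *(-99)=-16/13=-1.23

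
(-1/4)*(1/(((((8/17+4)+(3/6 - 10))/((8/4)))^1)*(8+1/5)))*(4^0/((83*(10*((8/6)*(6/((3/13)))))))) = 17/40345968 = 0.00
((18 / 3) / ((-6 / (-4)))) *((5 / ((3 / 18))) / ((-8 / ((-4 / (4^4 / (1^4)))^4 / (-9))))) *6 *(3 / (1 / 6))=45 / 4194304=0.00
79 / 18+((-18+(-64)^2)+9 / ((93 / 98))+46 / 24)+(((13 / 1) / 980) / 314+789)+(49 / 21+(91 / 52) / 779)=326718006030313 / 66880172520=4885.13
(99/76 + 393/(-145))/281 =-15513/3096620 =-0.01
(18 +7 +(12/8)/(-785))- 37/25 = 184617/7850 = 23.52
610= 610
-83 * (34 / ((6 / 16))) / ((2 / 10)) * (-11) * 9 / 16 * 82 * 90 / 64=429543675 / 16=26846479.69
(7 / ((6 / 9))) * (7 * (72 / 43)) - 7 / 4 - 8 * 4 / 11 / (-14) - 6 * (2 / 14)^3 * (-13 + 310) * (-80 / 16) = 147.50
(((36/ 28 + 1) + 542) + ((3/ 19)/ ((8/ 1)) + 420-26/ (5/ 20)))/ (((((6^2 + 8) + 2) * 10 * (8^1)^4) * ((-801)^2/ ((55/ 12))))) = 113135/ 34685317545984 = 0.00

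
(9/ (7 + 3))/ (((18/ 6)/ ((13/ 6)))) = 13/ 20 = 0.65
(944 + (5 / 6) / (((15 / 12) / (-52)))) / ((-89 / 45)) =-40920 / 89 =-459.78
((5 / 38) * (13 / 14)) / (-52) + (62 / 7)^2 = 1168541 / 14896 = 78.45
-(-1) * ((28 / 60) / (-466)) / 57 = -7 / 398430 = -0.00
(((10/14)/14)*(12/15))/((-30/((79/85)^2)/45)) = -0.05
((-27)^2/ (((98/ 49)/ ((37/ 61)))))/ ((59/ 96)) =1294704/ 3599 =359.74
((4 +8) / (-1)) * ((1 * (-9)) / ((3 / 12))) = 432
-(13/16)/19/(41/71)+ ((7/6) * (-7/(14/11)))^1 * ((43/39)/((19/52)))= -2180323/112176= -19.44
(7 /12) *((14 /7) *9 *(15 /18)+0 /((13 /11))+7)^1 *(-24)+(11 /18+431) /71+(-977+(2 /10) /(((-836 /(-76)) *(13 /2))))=-1278.92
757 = 757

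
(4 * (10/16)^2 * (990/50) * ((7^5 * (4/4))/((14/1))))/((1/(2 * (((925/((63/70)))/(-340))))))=-122150875/544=-224542.05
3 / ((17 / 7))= 21 / 17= 1.24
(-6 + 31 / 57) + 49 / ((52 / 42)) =50567 / 1482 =34.12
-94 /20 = -47 /10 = -4.70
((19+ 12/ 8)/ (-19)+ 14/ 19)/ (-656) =13/ 24928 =0.00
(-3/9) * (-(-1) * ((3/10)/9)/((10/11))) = -11/900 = -0.01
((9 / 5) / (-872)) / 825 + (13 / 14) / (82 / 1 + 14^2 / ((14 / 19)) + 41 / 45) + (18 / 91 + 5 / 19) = 15090466014413 / 32549287771000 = 0.46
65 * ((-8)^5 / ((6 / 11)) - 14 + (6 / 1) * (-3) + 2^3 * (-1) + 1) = -3907388.33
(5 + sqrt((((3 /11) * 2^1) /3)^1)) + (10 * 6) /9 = sqrt(22) /11 + 35 /3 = 12.09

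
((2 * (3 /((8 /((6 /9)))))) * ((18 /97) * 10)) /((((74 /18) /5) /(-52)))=-210600 /3589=-58.68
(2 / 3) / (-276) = -0.00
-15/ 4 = -3.75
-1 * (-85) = 85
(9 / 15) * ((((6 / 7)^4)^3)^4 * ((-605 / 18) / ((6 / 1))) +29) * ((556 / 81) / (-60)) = -147933794667135767973125784984762356952643391 / 74324320640020604018491177339868161882322025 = -1.99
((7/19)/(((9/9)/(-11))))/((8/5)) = -385/152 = -2.53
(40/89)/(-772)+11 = 188937/17177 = 11.00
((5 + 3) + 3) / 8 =11 / 8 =1.38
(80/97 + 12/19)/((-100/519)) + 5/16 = -5341609/737200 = -7.25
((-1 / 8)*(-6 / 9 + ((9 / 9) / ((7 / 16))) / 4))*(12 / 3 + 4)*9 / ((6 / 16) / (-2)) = -32 / 7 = -4.57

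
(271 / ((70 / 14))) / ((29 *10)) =271 / 1450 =0.19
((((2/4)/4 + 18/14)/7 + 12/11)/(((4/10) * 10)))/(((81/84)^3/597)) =15526378/72171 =215.13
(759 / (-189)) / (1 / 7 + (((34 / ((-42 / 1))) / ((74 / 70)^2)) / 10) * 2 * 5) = 346357 / 50154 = 6.91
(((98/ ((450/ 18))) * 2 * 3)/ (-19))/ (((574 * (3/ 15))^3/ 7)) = -15/ 2618998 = -0.00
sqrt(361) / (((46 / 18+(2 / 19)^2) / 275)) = 16976025 / 8339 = 2035.74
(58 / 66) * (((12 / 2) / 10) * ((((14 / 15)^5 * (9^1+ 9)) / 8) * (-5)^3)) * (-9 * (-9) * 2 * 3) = -70186032 / 1375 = -51044.39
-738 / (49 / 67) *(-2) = 98892 / 49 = 2018.20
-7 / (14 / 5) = -2.50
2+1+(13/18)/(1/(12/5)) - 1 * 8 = -49/15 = -3.27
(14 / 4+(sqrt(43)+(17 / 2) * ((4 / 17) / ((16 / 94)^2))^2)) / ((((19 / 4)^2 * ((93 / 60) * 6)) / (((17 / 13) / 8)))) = 340 * sqrt(43) / 436449+8183575 / 18621824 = 0.44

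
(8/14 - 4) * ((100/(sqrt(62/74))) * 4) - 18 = -9600 * sqrt(1147)/217 - 18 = -1516.28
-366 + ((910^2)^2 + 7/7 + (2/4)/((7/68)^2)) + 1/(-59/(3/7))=1982502121591172/2891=685749609682.18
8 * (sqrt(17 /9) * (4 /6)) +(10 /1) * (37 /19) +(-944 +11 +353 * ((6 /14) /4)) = -465875 /532 +16 * sqrt(17) /9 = -868.37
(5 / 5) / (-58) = -1 / 58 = -0.02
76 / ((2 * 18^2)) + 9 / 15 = 581 / 810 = 0.72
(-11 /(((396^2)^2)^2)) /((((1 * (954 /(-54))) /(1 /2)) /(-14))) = -7 /971232970782876696576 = -0.00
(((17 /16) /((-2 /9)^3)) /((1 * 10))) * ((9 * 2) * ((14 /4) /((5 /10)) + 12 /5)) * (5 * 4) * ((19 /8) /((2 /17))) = -1693243197 /2560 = -661423.12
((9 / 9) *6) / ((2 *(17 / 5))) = 15 / 17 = 0.88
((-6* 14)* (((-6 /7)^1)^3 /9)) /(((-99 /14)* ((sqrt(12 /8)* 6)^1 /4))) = -128* sqrt(6) /693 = -0.45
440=440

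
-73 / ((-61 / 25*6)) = 1825 / 366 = 4.99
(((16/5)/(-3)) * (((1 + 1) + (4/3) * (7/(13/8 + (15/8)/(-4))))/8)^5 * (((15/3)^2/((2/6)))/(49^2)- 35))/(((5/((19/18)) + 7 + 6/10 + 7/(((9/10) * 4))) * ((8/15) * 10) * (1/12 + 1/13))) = 28298826810521421947/2927498764411221840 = 9.67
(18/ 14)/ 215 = 9/ 1505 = 0.01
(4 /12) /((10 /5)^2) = 1 /12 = 0.08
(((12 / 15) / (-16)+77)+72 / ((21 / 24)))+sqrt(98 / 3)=7 * sqrt(6) / 3+22293 / 140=164.95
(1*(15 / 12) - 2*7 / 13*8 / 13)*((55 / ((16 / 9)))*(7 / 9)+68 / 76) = 3012039 / 205504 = 14.66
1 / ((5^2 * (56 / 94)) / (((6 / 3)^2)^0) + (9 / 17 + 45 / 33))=8789 / 147538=0.06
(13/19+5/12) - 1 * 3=-433/228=-1.90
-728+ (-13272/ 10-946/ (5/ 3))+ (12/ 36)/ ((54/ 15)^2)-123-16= -13422223/ 4860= -2761.77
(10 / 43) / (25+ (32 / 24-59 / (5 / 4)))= -150 / 13459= -0.01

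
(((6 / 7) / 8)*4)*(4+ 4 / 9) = 40 / 21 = 1.90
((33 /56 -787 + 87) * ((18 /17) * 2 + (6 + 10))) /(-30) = 430837 /1020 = 422.39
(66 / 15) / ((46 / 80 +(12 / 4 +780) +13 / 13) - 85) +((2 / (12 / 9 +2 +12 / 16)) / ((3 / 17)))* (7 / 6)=3.24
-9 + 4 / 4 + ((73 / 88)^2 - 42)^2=101868410273 / 59969536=1698.67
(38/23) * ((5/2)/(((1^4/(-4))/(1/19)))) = -0.87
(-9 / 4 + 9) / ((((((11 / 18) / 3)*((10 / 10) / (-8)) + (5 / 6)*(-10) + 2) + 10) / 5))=14580 / 1573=9.27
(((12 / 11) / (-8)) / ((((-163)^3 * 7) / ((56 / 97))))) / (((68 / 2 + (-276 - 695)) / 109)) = -1308 / 4329789904913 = -0.00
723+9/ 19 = 13746/ 19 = 723.47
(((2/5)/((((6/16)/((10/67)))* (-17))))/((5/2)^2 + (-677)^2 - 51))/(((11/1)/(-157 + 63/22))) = 217024/757923324609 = 0.00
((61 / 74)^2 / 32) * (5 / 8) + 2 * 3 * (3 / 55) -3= -205049557 / 77102080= -2.66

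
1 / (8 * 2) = 1 / 16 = 0.06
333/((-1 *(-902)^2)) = -333/813604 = -0.00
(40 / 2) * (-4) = -80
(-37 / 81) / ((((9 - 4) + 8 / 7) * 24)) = -259 / 83592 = -0.00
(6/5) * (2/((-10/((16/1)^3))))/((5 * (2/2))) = -24576/125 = -196.61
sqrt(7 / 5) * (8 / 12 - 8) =-22 * sqrt(35) / 15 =-8.68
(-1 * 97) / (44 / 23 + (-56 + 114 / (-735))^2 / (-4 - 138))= 4.78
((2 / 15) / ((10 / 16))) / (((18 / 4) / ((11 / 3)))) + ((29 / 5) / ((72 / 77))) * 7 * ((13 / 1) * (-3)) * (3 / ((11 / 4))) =-7480861 / 4050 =-1847.13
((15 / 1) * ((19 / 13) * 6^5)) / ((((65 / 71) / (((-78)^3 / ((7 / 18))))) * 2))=-795296496384 / 7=-113613785197.71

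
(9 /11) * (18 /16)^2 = 729 /704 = 1.04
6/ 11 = 0.55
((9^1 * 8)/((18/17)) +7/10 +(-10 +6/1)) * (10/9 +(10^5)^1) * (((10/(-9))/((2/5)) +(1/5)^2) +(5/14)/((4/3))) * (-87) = 52553682993323/37800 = 1390309073.90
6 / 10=3 / 5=0.60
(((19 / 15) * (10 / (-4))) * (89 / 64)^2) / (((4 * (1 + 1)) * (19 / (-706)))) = 28.44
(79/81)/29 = 79/2349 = 0.03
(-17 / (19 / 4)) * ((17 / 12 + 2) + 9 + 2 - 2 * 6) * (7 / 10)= -3451 / 570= -6.05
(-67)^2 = 4489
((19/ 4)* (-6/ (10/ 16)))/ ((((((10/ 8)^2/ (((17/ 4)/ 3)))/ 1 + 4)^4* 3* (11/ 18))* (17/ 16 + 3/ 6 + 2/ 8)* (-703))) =24631345152/ 855618784488215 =0.00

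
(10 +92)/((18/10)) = 170/3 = 56.67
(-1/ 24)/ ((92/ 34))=-17/ 1104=-0.02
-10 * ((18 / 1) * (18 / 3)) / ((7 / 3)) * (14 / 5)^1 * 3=-3888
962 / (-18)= -481 / 9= -53.44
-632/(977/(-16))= 10112/977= 10.35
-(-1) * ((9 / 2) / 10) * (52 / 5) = 117 / 25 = 4.68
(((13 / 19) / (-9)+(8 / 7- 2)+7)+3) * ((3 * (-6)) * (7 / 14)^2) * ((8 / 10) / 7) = -21706 / 4655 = -4.66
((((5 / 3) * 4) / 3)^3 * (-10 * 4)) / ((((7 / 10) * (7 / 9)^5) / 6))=-1555200000 / 117649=-13218.98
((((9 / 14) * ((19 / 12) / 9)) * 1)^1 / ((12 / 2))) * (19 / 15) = 361 / 15120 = 0.02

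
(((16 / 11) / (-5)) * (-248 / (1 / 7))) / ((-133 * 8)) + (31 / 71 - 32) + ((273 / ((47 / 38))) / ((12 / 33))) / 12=517339769 / 27897320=18.54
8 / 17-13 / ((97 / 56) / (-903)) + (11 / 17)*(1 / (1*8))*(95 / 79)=7063525493 / 1042168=6777.72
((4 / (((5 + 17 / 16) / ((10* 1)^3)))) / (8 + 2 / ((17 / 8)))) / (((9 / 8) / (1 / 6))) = 10.93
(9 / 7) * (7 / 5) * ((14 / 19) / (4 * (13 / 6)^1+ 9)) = 378 / 5035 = 0.08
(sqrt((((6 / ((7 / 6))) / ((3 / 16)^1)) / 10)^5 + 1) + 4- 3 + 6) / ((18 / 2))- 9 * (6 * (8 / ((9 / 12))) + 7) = -5744 / 9 + sqrt(287218709785) / 385875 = -636.83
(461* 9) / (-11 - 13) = -172.88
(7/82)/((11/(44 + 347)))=2737/902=3.03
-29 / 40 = -0.72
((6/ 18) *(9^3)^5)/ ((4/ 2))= 68630377364883/ 2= 34315188682441.50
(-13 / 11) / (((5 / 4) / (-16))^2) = -53248 / 275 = -193.63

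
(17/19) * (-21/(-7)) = 51/19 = 2.68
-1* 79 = -79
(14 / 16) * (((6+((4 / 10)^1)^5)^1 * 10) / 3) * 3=65737 / 1250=52.59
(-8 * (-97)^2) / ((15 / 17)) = -1279624 / 15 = -85308.27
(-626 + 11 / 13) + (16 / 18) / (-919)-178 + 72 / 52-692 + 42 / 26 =-160440962 / 107523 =-1492.15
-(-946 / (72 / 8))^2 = -894916 / 81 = -11048.35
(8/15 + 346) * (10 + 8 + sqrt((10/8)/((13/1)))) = 2599 * sqrt(65)/195 + 31188/5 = 6345.06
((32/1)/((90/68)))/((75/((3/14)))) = 544/7875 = 0.07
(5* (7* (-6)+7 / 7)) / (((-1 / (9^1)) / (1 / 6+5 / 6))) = 1845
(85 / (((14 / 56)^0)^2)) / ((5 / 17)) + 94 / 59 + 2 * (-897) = -88701 / 59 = -1503.41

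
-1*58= -58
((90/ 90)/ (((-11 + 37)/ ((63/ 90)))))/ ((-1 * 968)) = -7/ 251680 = -0.00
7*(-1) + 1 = -6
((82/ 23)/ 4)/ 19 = 41/ 874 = 0.05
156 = 156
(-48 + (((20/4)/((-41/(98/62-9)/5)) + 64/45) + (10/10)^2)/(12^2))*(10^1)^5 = -493668188750/102951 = -4795176.24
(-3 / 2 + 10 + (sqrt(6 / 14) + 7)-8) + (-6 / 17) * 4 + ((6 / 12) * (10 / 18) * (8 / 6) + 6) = sqrt(21) / 7 + 11437 / 918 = 13.11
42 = 42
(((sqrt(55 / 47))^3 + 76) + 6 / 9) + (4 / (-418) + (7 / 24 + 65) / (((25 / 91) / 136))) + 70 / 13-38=55*sqrt(2585) / 2209 + 6595387433 / 203775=32367.29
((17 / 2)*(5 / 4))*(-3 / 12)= -85 / 32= -2.66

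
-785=-785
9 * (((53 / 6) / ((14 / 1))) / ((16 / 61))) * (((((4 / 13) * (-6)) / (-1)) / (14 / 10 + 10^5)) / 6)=16165 / 242670064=0.00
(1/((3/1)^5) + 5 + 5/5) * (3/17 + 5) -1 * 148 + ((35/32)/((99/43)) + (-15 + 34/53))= -10080740473/77067936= -130.80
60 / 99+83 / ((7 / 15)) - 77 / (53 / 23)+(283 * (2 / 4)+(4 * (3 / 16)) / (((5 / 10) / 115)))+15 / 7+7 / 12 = 3230573 / 6996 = 461.77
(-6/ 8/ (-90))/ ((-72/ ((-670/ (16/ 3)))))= 67/ 4608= 0.01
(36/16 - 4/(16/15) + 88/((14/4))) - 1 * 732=-708.36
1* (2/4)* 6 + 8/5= 23/5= 4.60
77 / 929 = 0.08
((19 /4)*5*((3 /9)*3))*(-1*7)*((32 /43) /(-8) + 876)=-6261640 /43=-145619.53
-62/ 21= -2.95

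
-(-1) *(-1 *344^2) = -118336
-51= -51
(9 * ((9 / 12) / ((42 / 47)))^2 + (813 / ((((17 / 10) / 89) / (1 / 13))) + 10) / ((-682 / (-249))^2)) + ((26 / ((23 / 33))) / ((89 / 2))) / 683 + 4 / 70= 22747669634841756271 / 51214501661202880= 444.16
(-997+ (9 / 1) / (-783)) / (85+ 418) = -86740 / 43761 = -1.98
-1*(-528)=528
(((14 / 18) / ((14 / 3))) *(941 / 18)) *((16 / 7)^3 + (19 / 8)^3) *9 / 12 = 465250161 / 2809856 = 165.58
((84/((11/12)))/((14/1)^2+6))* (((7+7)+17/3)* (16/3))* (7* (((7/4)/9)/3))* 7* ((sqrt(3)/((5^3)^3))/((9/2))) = 9066176* sqrt(3)/527291015625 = 0.00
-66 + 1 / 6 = -395 / 6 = -65.83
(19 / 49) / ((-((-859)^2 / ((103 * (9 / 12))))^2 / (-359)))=651275901 / 426863202206224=0.00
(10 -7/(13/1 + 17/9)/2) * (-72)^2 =3391632/67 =50621.37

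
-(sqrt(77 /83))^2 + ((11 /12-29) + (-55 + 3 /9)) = -27781 /332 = -83.68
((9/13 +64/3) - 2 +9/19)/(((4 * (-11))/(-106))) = 402535/8151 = 49.38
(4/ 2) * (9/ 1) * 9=162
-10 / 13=-0.77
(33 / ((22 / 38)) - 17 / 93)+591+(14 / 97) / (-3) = 5843525 / 9021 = 647.77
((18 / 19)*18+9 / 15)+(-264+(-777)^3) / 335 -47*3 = -8913641349 / 6365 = -1400414.98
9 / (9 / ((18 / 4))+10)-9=-33 / 4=-8.25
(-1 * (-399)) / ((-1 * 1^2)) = -399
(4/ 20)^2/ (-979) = -0.00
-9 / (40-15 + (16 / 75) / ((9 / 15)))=-405 / 1141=-0.35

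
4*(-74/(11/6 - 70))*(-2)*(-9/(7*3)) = 10656/2863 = 3.72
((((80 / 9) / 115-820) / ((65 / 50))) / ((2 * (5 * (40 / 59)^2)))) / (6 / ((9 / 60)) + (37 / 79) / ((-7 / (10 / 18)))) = -81679377983 / 23787842000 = -3.43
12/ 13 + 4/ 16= 61/ 52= 1.17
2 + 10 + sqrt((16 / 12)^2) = 40 / 3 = 13.33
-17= -17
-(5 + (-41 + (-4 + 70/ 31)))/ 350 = 117/ 1085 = 0.11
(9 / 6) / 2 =3 / 4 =0.75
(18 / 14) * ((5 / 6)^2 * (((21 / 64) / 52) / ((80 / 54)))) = 405 / 106496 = 0.00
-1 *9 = -9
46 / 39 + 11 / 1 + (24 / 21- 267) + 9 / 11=-759337 / 3003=-252.86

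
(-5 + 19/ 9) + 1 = -17/ 9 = -1.89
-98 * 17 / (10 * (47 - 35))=-833 / 60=-13.88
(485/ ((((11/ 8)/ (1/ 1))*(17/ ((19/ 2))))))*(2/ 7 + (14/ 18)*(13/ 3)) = 25470260/ 35343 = 720.66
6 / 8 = 3 / 4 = 0.75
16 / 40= 2 / 5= 0.40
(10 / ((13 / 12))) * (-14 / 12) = -140 / 13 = -10.77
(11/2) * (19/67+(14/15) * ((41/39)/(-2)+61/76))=8881609/2978820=2.98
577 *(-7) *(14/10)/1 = -5654.60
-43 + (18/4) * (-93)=-461.50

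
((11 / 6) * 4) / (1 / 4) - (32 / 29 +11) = 1499 / 87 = 17.23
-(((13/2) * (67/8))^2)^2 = -575536166881/65536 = -8781984.97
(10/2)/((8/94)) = 58.75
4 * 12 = 48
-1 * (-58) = 58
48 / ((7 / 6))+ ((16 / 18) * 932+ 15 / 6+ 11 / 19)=2089163 / 2394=872.67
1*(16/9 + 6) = 70/9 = 7.78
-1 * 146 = -146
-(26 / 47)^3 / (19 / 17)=-0.15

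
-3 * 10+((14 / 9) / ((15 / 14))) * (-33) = -3506 / 45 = -77.91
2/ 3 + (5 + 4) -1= 26/ 3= 8.67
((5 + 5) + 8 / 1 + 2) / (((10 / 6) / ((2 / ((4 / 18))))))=108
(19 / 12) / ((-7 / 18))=-57 / 14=-4.07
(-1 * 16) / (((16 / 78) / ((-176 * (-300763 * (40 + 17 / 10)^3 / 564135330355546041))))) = -0.00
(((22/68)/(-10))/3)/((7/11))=-121/7140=-0.02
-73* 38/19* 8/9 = -1168/9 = -129.78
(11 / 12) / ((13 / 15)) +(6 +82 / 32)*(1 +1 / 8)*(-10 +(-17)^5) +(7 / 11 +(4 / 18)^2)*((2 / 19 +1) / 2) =-128429295180805 / 9389952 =-13677311.15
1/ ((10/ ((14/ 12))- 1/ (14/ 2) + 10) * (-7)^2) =1/ 903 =0.00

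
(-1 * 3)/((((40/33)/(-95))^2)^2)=-463651231923/4096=-113196101.54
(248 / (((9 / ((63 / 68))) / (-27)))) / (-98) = 837 / 119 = 7.03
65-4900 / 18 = -1865 / 9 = -207.22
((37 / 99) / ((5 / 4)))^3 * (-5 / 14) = -1620896 / 169802325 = -0.01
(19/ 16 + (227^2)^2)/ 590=4500403.12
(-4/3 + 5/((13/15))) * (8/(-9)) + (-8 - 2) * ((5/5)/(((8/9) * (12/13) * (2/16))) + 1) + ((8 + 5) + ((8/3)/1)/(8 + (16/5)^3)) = -3383993/34398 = -98.38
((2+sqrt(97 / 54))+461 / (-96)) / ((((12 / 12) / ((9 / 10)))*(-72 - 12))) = 269 / 8960 - sqrt(582) / 1680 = 0.02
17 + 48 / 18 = 59 / 3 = 19.67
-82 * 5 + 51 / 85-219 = -3142 / 5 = -628.40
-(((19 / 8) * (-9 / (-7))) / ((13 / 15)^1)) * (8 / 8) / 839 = -2565 / 610792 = -0.00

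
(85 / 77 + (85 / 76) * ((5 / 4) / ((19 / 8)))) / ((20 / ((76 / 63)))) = 2091 / 20482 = 0.10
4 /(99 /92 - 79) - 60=-430508 /7169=-60.05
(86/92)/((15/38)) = 817/345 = 2.37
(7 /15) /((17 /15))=7 /17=0.41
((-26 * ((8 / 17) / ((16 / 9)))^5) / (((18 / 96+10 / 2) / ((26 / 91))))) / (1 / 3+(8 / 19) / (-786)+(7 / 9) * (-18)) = 11463890958 / 84187287190601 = 0.00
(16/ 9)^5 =1048576/ 59049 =17.76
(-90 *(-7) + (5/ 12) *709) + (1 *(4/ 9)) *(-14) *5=32195/ 36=894.31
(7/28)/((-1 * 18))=-1/72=-0.01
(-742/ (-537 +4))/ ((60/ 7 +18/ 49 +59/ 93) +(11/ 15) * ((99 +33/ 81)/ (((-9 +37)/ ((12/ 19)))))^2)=494362089270/ 4708899375193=0.10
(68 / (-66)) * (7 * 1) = -238 / 33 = -7.21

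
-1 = -1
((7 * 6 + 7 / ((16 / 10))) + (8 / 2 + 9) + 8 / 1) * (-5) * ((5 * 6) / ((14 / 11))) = -63525 / 8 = -7940.62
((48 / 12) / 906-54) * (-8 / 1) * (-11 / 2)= -1076240 / 453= -2375.81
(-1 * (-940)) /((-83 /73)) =-68620 /83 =-826.75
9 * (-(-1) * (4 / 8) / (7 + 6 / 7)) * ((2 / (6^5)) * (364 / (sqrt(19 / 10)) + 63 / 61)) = 0.04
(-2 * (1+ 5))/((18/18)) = -12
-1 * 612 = -612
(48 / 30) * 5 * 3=24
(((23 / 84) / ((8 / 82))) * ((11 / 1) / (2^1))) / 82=253 / 1344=0.19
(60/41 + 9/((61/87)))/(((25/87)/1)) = 3111381/62525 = 49.76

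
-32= -32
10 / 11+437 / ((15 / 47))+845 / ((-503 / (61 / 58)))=6587123821 / 4813710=1368.41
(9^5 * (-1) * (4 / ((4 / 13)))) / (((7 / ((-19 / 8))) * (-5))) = -14585103 / 280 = -52089.65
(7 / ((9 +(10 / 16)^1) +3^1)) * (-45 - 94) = -7784 / 101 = -77.07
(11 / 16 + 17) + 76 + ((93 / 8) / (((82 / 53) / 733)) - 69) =226822 / 41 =5532.24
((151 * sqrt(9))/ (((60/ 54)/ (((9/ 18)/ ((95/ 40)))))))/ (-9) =-906/ 95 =-9.54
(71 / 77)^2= 5041 / 5929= 0.85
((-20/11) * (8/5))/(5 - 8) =32/33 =0.97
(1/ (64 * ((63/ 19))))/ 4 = 0.00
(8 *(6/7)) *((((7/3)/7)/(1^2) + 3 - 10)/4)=-80/7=-11.43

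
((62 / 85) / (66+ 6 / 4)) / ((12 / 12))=124 / 11475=0.01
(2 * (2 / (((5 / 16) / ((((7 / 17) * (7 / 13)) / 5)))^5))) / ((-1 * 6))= -592393533390848 / 15444813430693359375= -0.00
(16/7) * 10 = 160/7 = 22.86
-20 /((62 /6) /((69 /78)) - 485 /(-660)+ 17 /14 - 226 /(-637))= -12892880 /9015399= -1.43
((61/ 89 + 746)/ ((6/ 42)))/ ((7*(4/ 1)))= 66455/ 356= 186.67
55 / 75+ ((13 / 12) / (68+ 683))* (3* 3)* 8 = 9431 / 11265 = 0.84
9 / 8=1.12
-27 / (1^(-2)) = -27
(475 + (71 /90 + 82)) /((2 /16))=200804 /45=4462.31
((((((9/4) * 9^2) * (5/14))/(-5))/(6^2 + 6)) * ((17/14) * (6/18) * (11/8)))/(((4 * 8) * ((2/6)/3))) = -136323/2809856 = -0.05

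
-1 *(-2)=2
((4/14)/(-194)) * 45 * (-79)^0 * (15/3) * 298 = -67050/679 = -98.75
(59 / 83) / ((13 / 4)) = 236 / 1079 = 0.22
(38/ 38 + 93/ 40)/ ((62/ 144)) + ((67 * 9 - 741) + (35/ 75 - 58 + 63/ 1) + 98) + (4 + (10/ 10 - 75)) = -45017/ 465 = -96.81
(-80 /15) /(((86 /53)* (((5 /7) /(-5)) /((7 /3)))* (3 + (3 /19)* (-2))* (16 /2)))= 49343 /19737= 2.50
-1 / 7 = -0.14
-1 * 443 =-443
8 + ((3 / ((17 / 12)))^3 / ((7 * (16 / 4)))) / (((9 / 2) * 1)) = 277720 / 34391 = 8.08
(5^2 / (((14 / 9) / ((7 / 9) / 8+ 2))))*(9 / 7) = 33975 / 784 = 43.34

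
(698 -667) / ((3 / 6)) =62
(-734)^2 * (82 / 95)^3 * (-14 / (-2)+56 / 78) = 2674020.61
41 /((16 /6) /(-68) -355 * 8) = -2091 /144842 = -0.01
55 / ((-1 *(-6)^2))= -1.53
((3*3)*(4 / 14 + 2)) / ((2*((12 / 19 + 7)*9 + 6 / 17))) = 7752 / 52031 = 0.15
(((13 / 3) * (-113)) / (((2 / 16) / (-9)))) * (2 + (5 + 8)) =528840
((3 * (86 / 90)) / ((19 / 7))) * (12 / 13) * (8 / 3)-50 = -175618 / 3705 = -47.40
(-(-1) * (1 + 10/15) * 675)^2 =1265625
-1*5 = -5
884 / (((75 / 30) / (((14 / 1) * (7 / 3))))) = 173264 / 15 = 11550.93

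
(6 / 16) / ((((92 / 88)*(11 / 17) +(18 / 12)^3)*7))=51 / 3857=0.01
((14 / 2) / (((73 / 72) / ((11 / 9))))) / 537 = 616 / 39201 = 0.02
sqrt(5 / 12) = sqrt(15) / 6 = 0.65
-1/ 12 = -0.08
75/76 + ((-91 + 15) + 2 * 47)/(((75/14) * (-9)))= 3497/5700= 0.61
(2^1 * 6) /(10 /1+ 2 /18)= 108 /91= 1.19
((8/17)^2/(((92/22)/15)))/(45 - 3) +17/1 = 17.02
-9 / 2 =-4.50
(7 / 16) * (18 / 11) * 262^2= 1081143 / 22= 49142.86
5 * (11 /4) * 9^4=360855 /4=90213.75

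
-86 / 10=-43 / 5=-8.60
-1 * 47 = -47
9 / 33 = 3 / 11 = 0.27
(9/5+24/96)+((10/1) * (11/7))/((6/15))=5787/140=41.34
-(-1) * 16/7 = 16/7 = 2.29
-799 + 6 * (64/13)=-10003/13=-769.46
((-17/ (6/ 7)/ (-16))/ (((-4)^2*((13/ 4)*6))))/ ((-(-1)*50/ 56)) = 833/ 187200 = 0.00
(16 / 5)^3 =4096 / 125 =32.77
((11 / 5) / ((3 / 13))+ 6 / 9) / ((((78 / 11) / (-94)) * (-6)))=22.54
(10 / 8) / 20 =1 / 16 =0.06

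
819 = 819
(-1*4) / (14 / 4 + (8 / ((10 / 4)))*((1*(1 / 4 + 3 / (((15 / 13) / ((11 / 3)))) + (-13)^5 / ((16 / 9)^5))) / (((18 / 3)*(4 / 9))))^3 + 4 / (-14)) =645636042579834306560000 / 248627965017313582952067045206998981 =0.00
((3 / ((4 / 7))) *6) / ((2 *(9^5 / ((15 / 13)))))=35 / 113724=0.00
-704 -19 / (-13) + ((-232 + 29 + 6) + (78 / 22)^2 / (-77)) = -108972771 / 121121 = -899.70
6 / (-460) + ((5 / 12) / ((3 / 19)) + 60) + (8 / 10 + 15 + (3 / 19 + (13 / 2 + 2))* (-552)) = -369759583 / 78660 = -4700.73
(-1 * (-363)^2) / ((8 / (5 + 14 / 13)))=-100093.76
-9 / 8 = -1.12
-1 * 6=-6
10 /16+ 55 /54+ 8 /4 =3.64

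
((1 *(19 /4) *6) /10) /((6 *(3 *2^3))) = 19 /960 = 0.02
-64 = -64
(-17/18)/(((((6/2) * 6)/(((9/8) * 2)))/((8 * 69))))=-391/6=-65.17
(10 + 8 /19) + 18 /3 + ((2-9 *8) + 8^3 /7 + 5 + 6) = 4065 /133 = 30.56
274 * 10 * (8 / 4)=5480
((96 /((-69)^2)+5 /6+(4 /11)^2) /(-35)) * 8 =-504764 /2240315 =-0.23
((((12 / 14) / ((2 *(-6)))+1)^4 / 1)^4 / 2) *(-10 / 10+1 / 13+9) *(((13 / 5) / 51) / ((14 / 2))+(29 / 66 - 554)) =-683.00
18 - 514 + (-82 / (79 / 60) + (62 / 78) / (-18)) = -30963457 / 55458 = -558.32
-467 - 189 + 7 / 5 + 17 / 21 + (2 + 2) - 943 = -167243 / 105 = -1592.79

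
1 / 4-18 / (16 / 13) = -115 / 8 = -14.38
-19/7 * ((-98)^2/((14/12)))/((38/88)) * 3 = -155232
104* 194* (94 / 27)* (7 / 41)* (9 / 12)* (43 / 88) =17839367 / 4059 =4395.02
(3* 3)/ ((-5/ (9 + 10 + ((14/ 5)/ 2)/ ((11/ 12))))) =-36.95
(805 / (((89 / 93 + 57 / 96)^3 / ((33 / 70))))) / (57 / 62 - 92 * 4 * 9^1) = -206719285690368 / 6725975940792875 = -0.03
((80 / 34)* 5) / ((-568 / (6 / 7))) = -150 / 8449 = -0.02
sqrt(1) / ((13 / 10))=10 / 13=0.77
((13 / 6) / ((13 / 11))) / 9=11 / 54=0.20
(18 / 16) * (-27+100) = 657 / 8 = 82.12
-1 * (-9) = 9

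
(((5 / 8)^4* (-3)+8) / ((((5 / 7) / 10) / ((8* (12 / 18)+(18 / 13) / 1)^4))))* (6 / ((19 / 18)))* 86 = 2738493803895353 / 26047632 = 105134079.13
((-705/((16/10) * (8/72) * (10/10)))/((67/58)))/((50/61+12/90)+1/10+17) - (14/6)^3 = -24247664219/119527866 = -202.86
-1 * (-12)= 12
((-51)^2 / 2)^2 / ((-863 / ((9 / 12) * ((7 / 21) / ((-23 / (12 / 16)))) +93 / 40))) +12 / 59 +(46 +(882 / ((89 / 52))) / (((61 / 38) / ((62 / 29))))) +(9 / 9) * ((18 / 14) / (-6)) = -1572820600838954939 / 413006133413440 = -3808.23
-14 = -14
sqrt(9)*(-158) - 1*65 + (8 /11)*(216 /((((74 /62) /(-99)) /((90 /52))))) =-11106779 /481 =-23091.02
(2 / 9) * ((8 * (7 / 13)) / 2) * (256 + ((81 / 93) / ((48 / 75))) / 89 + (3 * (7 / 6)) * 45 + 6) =129633581 / 645606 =200.79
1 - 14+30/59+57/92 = -64441/5428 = -11.87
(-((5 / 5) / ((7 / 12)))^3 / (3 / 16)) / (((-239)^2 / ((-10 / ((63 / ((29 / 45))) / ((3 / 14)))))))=29696 / 2880097941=0.00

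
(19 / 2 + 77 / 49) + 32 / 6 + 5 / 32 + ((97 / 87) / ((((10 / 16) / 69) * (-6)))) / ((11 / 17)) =-16231837 / 1071840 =-15.14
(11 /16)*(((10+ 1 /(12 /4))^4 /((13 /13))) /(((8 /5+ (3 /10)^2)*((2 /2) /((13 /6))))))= 253968275 /25272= 10049.39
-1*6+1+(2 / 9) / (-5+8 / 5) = -775 / 153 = -5.07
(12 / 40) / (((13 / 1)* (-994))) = -3 / 129220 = -0.00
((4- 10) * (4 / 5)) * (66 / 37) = -1584 / 185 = -8.56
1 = 1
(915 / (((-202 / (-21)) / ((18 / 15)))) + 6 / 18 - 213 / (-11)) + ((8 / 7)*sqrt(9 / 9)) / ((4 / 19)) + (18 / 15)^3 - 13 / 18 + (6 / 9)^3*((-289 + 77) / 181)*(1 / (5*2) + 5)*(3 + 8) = 120.81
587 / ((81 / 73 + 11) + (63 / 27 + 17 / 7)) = 899871 / 25864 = 34.79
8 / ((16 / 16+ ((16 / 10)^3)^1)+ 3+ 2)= 500 / 631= 0.79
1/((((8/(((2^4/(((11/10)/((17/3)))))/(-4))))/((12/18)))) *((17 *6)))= -5/297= -0.02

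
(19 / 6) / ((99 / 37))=703 / 594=1.18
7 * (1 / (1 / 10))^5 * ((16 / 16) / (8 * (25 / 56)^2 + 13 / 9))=2469600000 / 10721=230351.65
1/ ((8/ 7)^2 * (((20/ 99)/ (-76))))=-92169/ 320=-288.03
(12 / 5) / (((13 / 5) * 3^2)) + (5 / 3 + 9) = 140 / 13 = 10.77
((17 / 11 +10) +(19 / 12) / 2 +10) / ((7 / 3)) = 5897 / 616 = 9.57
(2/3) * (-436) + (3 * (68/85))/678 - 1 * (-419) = 217531/1695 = 128.34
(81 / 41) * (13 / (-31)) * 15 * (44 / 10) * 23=-1598454 / 1271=-1257.63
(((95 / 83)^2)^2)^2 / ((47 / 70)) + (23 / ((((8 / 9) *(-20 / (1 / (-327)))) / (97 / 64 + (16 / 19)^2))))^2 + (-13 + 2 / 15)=-437207607127316046591026176195213579 / 51559792945123466301230293293465600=-8.48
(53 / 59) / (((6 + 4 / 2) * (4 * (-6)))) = -53 / 11328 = -0.00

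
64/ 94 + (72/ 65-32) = -92296/ 3055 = -30.21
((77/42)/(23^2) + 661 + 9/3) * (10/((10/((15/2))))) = 10537735/2116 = 4980.03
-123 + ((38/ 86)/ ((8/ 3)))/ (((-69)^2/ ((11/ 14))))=-940087807/ 7642992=-123.00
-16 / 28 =-4 / 7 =-0.57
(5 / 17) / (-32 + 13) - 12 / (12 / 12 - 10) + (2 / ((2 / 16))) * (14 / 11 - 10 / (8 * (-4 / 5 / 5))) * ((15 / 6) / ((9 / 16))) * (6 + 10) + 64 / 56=771455921 / 74613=10339.43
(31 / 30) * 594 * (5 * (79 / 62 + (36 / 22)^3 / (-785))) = 739623429 / 189970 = 3893.37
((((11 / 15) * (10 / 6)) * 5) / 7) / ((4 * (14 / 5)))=275 / 3528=0.08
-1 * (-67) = 67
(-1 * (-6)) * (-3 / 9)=-2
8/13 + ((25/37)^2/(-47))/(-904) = 465336701/756158936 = 0.62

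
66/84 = 11/14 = 0.79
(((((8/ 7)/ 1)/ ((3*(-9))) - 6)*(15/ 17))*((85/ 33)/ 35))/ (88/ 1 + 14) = -2855/ 742203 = -0.00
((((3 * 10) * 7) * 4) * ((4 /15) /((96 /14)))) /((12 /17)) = 833 /18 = 46.28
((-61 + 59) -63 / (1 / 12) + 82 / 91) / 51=-68896 / 4641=-14.85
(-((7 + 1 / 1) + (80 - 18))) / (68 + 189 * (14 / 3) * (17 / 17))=-7 / 95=-0.07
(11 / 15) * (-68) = -748 / 15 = -49.87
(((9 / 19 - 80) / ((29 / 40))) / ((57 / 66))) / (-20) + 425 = 4515809 / 10469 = 431.35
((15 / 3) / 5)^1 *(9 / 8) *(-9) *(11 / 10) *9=-8019 / 80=-100.24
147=147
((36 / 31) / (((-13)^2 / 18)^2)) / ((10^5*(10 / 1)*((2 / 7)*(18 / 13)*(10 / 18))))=5103 / 85133750000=0.00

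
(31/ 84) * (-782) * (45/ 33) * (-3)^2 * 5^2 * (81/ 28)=-1104526125/ 4312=-256151.70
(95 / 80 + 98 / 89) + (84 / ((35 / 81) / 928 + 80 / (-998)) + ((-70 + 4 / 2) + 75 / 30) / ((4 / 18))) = -5731576532087 / 4256699120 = -1346.48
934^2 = 872356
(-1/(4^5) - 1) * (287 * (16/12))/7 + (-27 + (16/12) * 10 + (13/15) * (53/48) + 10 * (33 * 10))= 37239209/11520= 3232.57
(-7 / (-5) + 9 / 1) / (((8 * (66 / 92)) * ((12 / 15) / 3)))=299 / 44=6.80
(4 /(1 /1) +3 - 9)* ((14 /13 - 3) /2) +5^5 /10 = 8175 /26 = 314.42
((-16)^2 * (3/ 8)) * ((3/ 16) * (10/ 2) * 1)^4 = 151875/ 2048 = 74.16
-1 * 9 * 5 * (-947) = 42615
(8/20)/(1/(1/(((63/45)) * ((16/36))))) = 9/14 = 0.64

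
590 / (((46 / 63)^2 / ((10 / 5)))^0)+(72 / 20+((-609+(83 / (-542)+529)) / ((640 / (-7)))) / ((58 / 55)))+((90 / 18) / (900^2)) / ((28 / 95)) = 33904865321233 / 57037478400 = 594.43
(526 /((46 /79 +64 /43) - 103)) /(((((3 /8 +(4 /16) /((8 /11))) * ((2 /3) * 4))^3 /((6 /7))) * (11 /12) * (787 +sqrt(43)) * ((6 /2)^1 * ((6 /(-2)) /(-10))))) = -3599946019840 /3683942192223447 +4574264320 * sqrt(43) /3683942192223447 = -0.00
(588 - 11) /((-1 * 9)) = -577 /9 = -64.11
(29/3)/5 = 29/15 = 1.93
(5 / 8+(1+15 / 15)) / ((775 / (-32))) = -84 / 775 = -0.11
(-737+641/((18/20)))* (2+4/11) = -58.57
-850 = -850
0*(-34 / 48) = 0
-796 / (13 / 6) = -4776 / 13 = -367.38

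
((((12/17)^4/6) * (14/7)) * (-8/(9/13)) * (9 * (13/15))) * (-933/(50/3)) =417.57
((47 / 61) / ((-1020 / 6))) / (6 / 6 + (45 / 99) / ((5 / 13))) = -517 / 248880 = -0.00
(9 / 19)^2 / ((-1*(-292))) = 81 / 105412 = 0.00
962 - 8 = 954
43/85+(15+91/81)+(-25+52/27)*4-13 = -610472/6885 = -88.67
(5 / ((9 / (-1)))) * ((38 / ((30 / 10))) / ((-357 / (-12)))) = -760 / 3213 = -0.24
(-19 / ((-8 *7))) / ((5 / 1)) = 19 / 280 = 0.07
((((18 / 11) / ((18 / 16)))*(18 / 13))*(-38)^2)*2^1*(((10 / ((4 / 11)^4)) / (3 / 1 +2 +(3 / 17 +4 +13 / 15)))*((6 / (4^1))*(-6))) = -99245416050 / 33293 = -2980969.45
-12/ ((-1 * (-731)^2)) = 12/ 534361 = 0.00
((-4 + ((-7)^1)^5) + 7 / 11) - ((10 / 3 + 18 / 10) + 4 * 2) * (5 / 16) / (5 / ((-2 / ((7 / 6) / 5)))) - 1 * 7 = -5177581 / 308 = -16810.33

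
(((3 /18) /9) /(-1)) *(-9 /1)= 1 /6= 0.17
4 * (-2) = -8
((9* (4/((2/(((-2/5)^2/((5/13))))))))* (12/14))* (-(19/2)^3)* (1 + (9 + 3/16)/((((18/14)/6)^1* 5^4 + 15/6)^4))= -32040656043500569023/5822527204375000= -5502.88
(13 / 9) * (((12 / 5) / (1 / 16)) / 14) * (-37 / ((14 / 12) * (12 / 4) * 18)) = -15392 / 6615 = -2.33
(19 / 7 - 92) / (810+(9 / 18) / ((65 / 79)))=-81250 / 737653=-0.11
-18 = -18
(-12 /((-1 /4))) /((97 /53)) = 2544 /97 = 26.23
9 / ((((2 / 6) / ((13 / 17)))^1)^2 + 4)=13689 / 6373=2.15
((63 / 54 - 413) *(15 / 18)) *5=-1715.97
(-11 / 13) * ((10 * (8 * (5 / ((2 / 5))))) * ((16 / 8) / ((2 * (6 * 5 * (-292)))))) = 0.10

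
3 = 3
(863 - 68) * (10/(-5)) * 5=-7950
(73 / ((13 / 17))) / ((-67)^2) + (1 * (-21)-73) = -5484317 / 58357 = -93.98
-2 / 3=-0.67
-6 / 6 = -1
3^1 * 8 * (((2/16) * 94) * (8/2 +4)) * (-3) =-6768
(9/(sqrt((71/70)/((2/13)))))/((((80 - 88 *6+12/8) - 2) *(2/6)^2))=-108 *sqrt(32305)/275977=-0.07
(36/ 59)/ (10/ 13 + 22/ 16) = 3744/ 13157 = 0.28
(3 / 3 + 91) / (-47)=-92 / 47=-1.96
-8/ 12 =-2/ 3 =-0.67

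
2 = 2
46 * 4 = 184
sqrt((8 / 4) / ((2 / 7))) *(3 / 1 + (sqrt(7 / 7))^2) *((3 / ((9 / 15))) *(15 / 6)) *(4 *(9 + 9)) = 3600 *sqrt(7) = 9524.70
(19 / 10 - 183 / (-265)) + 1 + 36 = 20983 / 530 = 39.59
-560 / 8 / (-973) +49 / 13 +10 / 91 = 49977 / 12649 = 3.95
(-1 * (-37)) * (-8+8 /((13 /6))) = -159.38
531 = 531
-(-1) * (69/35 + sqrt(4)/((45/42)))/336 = 403/35280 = 0.01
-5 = -5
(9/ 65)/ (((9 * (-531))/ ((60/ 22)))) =-2/ 25311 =-0.00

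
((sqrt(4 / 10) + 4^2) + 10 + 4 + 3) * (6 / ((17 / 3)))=18 * sqrt(10) / 85 + 594 / 17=35.61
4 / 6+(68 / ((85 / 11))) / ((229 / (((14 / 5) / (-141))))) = 179178 / 269075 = 0.67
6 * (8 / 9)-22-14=-92 / 3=-30.67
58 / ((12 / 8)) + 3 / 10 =1169 / 30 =38.97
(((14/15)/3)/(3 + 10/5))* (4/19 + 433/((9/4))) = 461216/38475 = 11.99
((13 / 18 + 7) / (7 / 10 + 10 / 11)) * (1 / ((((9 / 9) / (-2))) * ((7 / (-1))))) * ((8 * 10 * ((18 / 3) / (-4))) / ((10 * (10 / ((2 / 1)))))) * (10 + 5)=-61160 / 1239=-49.36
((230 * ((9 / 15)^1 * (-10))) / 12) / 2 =-115 / 2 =-57.50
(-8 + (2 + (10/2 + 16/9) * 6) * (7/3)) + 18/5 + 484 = 26062/45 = 579.16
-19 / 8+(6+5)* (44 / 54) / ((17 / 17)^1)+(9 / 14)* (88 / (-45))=5.33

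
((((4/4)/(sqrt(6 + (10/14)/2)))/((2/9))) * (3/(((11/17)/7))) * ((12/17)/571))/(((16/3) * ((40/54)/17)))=780759 * sqrt(1246)/89441440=0.31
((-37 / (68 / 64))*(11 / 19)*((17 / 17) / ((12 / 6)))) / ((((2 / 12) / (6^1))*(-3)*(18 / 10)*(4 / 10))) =162800 / 969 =168.01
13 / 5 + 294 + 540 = 4183 / 5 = 836.60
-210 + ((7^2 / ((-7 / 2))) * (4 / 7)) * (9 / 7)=-1542 / 7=-220.29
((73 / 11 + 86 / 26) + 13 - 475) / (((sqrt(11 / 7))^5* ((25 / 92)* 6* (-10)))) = 24284596* sqrt(77) / 23791625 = 8.96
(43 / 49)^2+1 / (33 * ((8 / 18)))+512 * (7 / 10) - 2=188700403 / 528220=357.24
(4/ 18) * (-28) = -56/ 9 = -6.22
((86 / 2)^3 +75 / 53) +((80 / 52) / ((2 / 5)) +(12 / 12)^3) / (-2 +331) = 2574721483 / 32383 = 79508.43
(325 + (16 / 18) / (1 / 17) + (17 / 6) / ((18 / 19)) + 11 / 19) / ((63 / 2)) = 705233 / 64638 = 10.91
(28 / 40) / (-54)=-7 / 540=-0.01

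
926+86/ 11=10272/ 11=933.82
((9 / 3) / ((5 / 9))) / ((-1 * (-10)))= 27 / 50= 0.54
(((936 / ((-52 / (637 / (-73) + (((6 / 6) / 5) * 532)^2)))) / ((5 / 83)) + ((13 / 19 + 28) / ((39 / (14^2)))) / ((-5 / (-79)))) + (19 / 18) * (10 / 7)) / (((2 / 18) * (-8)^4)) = -479630074141193 / 64623104000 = -7421.96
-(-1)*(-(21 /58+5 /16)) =-313 /464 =-0.67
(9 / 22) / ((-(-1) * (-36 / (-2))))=0.02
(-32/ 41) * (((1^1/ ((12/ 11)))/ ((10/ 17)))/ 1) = -748/ 615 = -1.22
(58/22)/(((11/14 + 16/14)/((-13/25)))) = -5278/7425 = -0.71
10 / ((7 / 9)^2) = 810 / 49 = 16.53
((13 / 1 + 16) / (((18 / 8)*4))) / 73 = 29 / 657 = 0.04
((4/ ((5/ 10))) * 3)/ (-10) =-12/ 5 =-2.40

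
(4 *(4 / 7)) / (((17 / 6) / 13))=1248 / 119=10.49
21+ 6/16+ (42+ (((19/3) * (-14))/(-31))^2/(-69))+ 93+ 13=808072207/4774248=169.26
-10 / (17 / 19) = -190 / 17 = -11.18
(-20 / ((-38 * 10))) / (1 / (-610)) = -610 / 19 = -32.11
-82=-82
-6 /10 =-3 /5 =-0.60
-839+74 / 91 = -838.19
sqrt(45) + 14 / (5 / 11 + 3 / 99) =3* sqrt(5) + 231 / 8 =35.58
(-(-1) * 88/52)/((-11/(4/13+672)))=-103.43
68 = 68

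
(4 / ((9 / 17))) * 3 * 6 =136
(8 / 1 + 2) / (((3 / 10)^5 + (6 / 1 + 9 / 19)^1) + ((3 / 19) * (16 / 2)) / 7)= 133000000 / 88532319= 1.50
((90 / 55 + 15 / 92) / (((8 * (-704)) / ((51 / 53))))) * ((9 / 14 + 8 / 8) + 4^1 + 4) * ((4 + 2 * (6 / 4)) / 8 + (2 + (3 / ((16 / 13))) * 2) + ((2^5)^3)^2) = -7692645419212185 / 2416623616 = -3183220.33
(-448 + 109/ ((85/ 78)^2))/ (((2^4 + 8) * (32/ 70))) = -4503877/ 138720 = -32.47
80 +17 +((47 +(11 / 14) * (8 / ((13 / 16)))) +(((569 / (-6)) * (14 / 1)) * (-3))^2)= 1443664107 / 91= 15864440.74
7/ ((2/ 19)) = 133/ 2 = 66.50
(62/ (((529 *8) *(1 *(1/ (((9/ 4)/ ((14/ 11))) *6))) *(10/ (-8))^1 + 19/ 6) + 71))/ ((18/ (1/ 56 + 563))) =-1040457/ 227780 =-4.57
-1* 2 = -2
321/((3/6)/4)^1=2568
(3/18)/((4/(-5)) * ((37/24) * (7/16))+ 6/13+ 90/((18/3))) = 1040/93113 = 0.01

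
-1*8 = -8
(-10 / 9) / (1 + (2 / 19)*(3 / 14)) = -665 / 612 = -1.09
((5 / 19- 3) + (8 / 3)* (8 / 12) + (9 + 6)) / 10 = 2401 / 1710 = 1.40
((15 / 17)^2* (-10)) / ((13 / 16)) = -36000 / 3757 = -9.58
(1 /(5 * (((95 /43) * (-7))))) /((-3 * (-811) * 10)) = -43 /80897250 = -0.00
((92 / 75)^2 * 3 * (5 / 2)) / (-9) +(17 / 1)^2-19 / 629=610784822 / 2122875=287.72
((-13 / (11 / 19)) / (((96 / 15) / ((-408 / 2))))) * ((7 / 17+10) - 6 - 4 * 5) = -981825 / 88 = -11157.10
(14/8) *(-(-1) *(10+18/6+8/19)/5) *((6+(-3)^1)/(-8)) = -1071/608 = -1.76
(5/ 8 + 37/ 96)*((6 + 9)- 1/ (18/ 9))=2813/ 192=14.65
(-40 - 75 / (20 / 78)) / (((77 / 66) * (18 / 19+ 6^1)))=-1805 / 44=-41.02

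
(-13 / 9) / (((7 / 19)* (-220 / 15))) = 0.27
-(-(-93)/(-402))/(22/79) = 2449/2948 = 0.83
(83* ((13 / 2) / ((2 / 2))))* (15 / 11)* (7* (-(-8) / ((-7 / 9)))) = -582660 / 11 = -52969.09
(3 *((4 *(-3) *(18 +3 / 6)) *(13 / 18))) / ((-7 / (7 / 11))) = 481 / 11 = 43.73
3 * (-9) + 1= -26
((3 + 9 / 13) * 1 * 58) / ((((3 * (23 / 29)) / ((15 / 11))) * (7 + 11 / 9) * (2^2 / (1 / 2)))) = 227070 / 121693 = 1.87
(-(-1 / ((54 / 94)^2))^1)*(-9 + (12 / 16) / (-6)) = -27.65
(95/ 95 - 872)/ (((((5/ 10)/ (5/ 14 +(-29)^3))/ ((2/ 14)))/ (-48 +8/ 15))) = -211745319032/ 735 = -288088869.43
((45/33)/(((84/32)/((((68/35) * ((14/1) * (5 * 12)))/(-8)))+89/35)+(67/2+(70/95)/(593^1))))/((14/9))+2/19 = 69784652578/538492157291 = 0.13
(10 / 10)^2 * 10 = 10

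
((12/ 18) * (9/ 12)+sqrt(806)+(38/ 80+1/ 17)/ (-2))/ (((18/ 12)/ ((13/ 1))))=4121/ 2040+26 * sqrt(806)/ 3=248.07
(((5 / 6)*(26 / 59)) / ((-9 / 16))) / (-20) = 52 / 1593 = 0.03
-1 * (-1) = 1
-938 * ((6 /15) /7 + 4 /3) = -19564 /15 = -1304.27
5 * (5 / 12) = 25 / 12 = 2.08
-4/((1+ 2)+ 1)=-1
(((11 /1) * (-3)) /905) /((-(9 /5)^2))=55 /4887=0.01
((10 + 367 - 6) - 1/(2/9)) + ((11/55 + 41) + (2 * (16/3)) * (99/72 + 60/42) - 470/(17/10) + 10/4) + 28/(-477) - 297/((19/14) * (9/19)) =-298.42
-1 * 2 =-2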